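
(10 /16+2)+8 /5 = 169 /40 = 4.22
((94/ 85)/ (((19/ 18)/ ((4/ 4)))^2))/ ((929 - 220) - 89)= 7614/ 4756175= 0.00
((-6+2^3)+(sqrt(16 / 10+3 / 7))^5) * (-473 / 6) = -2384393 * sqrt(2485) / 257250- 473 / 3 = -619.71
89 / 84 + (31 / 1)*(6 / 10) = 8257 / 420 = 19.66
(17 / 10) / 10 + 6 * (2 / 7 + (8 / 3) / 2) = 6919 / 700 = 9.88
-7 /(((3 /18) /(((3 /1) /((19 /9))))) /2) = -2268 /19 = -119.37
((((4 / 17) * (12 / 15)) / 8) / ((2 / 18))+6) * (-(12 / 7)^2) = -76032 / 4165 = -18.25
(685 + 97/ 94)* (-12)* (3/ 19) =-1160766/ 893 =-1299.85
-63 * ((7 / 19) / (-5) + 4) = -23499 / 95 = -247.36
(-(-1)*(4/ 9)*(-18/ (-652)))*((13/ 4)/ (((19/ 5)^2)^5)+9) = 0.11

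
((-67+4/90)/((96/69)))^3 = -332798149737899/2985984000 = -111453.43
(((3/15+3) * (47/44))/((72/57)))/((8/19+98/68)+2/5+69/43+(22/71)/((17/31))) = 880604267/1442231373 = 0.61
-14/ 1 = -14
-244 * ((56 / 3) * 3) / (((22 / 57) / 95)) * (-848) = 31371997440 / 11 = 2851999767.27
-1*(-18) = 18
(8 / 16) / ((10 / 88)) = 22 / 5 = 4.40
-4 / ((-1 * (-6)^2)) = 1 / 9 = 0.11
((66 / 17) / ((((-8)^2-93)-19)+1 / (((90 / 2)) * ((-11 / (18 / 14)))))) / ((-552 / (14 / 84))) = 4235 / 173425704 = 0.00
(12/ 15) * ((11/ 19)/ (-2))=-22/ 95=-0.23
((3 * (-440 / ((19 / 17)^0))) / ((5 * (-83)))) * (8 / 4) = 528 / 83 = 6.36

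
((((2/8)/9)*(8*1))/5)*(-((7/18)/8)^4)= -2401/9674588160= -0.00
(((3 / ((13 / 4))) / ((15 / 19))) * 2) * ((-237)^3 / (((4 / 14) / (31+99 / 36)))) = -3677198640.23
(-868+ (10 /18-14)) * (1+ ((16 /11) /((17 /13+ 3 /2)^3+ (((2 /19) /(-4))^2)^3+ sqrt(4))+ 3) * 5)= -25232591319941683888 /1756075578238399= -14368.74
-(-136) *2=272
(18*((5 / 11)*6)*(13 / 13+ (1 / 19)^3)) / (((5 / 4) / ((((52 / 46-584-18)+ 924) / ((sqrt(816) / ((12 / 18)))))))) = 1223604480*sqrt(51) / 29500559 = 296.21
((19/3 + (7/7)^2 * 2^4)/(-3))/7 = -67/63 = -1.06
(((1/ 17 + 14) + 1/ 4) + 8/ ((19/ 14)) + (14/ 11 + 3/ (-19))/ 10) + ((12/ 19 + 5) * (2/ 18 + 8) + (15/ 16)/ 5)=169301347/ 2558160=66.18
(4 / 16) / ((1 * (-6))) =-1 / 24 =-0.04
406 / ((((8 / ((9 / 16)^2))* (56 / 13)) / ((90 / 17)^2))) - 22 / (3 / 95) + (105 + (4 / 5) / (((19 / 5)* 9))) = -487.17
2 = 2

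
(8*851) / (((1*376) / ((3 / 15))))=851 / 235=3.62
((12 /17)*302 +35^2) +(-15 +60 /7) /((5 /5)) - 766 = 79224 /119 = 665.75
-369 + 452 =83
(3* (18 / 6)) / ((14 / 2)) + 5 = 44 / 7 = 6.29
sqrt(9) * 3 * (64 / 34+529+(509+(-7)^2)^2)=47719917 / 17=2807053.94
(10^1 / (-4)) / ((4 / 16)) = -10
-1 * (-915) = 915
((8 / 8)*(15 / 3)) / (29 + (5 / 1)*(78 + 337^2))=5 / 568264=0.00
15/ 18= 5/ 6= 0.83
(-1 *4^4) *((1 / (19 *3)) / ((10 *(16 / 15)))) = -8 / 19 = -0.42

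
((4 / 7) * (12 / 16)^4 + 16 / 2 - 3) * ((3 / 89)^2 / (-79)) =-0.00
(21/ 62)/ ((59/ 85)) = 1785/ 3658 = 0.49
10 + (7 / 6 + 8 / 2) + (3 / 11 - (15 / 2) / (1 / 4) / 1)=-961 / 66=-14.56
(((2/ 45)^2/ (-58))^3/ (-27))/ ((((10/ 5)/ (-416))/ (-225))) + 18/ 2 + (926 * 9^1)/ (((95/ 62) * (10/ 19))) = 251364281607441989/ 24302464779375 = 10343.16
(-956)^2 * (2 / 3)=1827872 / 3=609290.67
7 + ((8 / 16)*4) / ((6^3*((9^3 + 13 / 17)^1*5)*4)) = 187578737 / 26796960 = 7.00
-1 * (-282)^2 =-79524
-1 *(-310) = 310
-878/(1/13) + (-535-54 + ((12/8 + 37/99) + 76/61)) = -144934555/12078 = -11999.88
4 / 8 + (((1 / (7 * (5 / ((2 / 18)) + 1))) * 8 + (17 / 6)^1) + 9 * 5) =23357 / 483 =48.36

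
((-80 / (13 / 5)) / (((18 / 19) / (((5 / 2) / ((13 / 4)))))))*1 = -38000 / 1521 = -24.98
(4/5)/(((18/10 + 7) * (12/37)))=37/132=0.28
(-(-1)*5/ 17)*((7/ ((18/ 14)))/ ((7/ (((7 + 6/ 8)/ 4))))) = 1085/ 2448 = 0.44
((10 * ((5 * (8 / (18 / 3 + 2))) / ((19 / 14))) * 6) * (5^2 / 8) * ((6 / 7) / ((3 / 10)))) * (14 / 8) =65625 / 19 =3453.95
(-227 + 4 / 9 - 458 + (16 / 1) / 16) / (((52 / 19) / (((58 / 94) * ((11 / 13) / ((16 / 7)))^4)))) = -14895011379479 / 5146441777152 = -2.89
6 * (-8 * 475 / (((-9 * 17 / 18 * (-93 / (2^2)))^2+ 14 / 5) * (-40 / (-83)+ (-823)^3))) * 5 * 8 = 24222720000 / 578285731063559321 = 0.00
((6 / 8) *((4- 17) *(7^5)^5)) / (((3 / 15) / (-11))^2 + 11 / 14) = -1107487992833993814208940775 / 66578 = -16634443702634410979737.16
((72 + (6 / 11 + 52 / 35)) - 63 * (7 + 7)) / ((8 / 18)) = -1817.93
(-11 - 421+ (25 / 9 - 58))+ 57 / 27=-4366 / 9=-485.11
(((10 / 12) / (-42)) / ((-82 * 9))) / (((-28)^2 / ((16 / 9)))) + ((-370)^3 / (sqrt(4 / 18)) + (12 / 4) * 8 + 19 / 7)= 2190983261 / 82015416- 75979500 * sqrt(2)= -107451212.65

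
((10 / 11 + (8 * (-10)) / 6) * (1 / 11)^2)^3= -68921000 / 63664587657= -0.00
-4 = -4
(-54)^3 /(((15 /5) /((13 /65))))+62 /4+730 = -97521 /10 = -9752.10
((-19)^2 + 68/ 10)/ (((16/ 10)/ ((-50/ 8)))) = -45975/ 32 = -1436.72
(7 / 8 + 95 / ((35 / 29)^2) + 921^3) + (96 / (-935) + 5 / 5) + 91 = 286336463213217 / 366520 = 781230118.99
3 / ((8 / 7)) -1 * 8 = -43 / 8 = -5.38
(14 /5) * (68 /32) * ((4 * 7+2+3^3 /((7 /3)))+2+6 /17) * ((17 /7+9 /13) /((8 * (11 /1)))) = 9.27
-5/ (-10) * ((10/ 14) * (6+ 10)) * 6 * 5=1200/ 7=171.43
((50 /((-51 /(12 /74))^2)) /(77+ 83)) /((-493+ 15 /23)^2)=2645 /202936891430464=0.00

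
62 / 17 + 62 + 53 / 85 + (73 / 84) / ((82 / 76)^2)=67.02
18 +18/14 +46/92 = 277/14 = 19.79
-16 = -16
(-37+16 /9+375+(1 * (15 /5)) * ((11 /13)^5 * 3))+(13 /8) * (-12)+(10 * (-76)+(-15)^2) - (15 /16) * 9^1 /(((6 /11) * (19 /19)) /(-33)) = 32042325467 /106932384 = 299.65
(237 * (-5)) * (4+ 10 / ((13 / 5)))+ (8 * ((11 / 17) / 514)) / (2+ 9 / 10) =-15314344150 / 1647113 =-9297.69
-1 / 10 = -0.10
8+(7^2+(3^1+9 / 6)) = 123 / 2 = 61.50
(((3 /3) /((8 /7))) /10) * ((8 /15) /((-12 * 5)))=-7 /9000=-0.00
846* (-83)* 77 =-5406786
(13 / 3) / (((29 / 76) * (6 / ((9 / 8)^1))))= 247 / 116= 2.13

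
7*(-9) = -63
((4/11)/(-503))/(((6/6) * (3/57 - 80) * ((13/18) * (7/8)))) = 10944/764821057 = 0.00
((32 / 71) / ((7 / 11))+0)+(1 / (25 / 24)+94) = 1188678 / 12425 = 95.67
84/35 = 12/5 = 2.40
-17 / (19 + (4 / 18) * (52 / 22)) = -1683 / 1933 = -0.87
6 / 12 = 1 / 2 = 0.50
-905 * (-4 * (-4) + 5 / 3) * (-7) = 335755 / 3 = 111918.33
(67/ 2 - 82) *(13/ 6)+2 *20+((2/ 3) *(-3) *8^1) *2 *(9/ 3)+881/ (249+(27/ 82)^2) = -351855393/ 2233340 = -157.55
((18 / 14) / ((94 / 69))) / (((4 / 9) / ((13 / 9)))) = 8073 / 2632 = 3.07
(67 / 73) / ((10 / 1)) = 67 / 730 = 0.09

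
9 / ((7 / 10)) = 90 / 7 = 12.86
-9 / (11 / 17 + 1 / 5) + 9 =-13 / 8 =-1.62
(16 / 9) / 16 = 1 / 9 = 0.11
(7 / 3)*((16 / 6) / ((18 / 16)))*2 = 896 / 81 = 11.06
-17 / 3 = -5.67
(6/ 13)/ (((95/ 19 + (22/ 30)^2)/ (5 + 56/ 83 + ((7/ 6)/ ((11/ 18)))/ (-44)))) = 152699175/ 325353028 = 0.47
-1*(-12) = 12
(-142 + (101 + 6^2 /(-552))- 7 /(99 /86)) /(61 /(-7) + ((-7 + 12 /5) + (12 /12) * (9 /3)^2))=7514605 /687654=10.93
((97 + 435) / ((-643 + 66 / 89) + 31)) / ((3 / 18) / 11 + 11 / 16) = -595232 / 480551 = -1.24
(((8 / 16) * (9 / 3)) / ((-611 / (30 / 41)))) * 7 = -315 / 25051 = -0.01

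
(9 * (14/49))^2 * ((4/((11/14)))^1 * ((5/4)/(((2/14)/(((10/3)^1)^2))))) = 36000/11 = 3272.73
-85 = -85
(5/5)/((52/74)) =37/26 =1.42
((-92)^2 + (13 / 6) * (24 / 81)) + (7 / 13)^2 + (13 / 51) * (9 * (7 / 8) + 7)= 8468.72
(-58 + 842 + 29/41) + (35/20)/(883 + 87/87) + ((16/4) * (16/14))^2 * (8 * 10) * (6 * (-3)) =-208201373825/7103824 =-29308.35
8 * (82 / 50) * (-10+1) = -2952 / 25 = -118.08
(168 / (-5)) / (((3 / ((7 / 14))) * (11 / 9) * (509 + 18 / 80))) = -2016 / 224059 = -0.01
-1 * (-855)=855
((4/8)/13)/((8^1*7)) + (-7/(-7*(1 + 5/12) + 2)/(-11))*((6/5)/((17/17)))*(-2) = 1472873/7607600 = 0.19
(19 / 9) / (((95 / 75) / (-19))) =-95 / 3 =-31.67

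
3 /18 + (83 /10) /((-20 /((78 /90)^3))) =-69851 /675000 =-0.10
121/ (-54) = -121/ 54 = -2.24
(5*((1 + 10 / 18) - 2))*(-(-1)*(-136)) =2720 / 9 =302.22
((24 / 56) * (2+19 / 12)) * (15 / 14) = 1.65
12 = 12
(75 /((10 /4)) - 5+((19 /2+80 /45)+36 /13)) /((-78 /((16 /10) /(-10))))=0.08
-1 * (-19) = 19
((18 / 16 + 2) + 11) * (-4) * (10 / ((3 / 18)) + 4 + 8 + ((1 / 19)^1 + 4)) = -163285 / 38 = -4296.97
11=11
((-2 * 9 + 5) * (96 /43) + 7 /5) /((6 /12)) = -11878 /215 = -55.25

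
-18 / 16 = -9 / 8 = -1.12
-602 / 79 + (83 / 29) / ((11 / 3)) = -172367 / 25201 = -6.84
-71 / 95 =-0.75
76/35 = 2.17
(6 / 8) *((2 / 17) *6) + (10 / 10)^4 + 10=196 / 17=11.53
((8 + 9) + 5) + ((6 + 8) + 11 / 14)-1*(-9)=641 / 14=45.79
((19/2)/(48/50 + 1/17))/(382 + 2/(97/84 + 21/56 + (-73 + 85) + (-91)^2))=11252359075/460980527548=0.02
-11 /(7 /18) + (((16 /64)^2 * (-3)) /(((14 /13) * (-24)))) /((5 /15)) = -50649 /1792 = -28.26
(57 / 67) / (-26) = -0.03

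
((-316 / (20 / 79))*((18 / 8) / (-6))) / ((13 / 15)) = 56169 / 104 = 540.09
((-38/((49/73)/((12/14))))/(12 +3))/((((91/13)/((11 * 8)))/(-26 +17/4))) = 10618872/12005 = 884.54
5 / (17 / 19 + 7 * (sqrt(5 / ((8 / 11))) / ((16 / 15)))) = -3307520 / 218309503 + 6064800 * sqrt(110) / 218309503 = 0.28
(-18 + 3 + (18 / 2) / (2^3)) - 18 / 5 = -699 / 40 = -17.48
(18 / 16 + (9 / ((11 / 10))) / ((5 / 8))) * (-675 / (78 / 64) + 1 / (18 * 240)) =-4323454193 / 549120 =-7873.42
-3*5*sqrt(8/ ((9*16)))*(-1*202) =505*sqrt(2) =714.18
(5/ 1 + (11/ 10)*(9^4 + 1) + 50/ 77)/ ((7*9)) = 2781182/ 24255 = 114.66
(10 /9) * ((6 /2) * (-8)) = -80 /3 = -26.67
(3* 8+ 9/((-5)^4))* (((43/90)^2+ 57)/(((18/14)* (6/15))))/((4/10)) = 16233949529/2430000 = 6680.64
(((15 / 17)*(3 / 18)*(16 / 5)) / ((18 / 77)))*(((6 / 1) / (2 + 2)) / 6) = 77 / 153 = 0.50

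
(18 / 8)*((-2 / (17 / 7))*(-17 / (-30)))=-21 / 20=-1.05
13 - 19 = -6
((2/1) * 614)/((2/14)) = 8596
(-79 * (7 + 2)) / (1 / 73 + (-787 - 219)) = 17301 / 24479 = 0.71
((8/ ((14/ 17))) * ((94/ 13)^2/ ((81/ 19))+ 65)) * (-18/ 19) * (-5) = 719214920/ 202293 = 3555.31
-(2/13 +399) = -5189/13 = -399.15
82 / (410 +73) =82 / 483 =0.17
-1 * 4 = -4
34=34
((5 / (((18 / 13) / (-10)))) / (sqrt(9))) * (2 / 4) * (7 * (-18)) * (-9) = -6825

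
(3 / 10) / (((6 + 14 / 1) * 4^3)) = 0.00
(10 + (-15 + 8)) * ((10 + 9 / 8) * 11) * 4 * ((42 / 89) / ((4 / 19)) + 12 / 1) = 83655 / 4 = 20913.75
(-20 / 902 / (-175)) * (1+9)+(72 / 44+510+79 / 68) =10007793 / 19516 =512.80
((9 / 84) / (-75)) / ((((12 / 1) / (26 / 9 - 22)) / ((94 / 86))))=47 / 18900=0.00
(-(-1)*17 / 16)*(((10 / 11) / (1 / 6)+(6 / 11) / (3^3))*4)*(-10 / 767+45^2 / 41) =7153588355 / 6226506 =1148.89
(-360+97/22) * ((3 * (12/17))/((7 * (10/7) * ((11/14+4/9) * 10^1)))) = -4435641/724625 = -6.12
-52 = -52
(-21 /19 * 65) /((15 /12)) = -1092 /19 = -57.47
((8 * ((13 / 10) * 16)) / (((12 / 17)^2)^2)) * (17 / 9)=18458141 / 14580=1265.99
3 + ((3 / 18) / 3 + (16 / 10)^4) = 108103 / 11250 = 9.61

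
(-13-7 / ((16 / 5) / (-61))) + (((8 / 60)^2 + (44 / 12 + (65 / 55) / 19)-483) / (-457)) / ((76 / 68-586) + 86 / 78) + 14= 134.44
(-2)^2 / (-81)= -4 / 81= -0.05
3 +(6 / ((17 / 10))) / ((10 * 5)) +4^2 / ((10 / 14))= 433 / 17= 25.47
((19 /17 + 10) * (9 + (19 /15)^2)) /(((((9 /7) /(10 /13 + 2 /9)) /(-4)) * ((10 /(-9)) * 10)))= 13562024 /414375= 32.73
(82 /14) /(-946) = -41 /6622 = -0.01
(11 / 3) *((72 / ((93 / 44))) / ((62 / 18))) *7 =243936 / 961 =253.84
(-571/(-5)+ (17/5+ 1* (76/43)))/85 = 25664/18275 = 1.40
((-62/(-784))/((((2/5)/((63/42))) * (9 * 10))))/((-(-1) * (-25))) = -31/235200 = -0.00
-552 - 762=-1314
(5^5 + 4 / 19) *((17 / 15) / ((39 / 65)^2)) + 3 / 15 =8412196 / 855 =9838.83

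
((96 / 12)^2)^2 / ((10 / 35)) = 14336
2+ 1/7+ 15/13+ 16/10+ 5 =4503/455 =9.90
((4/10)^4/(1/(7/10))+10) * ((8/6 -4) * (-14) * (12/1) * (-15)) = -67320.42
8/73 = 0.11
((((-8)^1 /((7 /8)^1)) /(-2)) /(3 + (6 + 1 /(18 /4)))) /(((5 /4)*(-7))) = -1152 /20335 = -0.06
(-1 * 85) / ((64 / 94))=-3995 / 32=-124.84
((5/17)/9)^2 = 25/23409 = 0.00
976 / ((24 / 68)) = 2765.33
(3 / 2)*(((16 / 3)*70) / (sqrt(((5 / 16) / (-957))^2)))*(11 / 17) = 18864384 / 17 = 1109669.65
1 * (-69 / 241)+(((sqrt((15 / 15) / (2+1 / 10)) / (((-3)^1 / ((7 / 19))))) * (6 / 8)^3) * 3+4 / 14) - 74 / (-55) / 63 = 2477 / 119295 - 9 * sqrt(210) / 1216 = -0.09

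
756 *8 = 6048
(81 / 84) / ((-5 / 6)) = -81 / 70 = -1.16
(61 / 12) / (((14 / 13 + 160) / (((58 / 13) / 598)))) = 1769 / 7513272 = 0.00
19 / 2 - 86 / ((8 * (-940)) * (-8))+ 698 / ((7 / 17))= 358929299 / 210560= 1704.64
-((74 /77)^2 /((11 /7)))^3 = -164206490176 /808776058013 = -0.20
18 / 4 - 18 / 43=351 / 86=4.08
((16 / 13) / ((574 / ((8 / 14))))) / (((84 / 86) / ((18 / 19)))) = 4128 / 3473561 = 0.00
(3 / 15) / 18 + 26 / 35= 95 / 126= 0.75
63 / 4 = 15.75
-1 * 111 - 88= -199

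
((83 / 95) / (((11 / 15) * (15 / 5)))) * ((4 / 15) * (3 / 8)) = 83 / 2090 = 0.04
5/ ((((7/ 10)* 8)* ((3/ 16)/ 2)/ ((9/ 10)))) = 60/ 7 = 8.57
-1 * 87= -87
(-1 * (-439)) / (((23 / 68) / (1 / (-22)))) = -14926 / 253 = -59.00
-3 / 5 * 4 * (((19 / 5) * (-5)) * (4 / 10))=456 / 25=18.24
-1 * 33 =-33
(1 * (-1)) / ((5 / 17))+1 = -12 / 5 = -2.40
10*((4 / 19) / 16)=5 / 38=0.13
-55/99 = -5/9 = -0.56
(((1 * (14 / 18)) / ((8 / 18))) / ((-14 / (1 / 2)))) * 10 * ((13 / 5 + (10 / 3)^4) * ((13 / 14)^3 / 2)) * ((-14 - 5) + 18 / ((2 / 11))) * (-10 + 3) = 17662.42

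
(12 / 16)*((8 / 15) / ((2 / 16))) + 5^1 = 41 / 5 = 8.20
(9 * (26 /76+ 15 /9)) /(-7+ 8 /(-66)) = -22671 /8930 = -2.54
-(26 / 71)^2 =-676 / 5041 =-0.13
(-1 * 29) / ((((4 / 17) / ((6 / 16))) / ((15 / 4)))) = -22185 / 128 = -173.32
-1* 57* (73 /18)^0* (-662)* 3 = 113202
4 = 4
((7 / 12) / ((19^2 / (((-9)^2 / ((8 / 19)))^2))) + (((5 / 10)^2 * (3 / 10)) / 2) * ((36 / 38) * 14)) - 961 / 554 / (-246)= 49969294901 / 828606720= 60.31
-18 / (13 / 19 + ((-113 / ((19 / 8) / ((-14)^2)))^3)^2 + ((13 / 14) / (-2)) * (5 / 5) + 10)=-23711124024 / 866373265390630411421397745022711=-0.00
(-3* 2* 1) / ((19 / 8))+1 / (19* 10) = -479 / 190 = -2.52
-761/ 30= -25.37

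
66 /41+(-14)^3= -112438 /41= -2742.39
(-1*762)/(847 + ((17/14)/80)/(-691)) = -589727040/655510223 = -0.90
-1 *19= -19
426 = 426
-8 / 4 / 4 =-1 / 2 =-0.50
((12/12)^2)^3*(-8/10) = -4/5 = -0.80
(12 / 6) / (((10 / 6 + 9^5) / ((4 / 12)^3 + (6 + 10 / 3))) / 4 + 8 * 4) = 253 / 203344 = 0.00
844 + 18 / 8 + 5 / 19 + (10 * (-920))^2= 6432704335 / 76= 84640846.51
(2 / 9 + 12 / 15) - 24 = -1034 / 45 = -22.98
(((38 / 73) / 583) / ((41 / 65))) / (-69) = -2470 / 120399411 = -0.00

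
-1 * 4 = -4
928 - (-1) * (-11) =917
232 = 232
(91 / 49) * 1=13 / 7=1.86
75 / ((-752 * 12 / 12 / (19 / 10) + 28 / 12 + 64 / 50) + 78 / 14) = -748125 / 3856382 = -0.19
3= 3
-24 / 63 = -8 / 21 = -0.38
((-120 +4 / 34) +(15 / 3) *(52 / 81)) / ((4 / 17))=-80329 / 162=-495.86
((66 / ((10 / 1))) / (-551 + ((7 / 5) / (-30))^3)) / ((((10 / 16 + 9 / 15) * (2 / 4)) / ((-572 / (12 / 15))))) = 1274130000000 / 91121641807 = 13.98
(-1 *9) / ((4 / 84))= -189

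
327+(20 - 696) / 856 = 69809 / 214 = 326.21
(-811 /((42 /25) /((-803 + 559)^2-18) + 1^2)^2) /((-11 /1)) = 73.72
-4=-4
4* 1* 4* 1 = 16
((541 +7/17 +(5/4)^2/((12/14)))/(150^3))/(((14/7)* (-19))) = -46661/11016000000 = -0.00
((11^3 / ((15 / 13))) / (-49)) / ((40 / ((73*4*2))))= -1263119 / 3675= -343.71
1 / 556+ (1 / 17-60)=-566547 / 9452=-59.94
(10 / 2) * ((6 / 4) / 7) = 15 / 14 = 1.07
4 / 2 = 2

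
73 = 73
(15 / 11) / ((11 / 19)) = 285 / 121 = 2.36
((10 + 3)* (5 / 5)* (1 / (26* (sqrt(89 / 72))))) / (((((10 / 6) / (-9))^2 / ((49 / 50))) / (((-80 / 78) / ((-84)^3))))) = 27* sqrt(178) / 16198000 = 0.00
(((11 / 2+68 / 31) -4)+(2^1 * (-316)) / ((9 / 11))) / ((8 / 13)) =-5576519 / 4464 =-1249.22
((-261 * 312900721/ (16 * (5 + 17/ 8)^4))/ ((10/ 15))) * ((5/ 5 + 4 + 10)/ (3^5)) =-44562560/ 243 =-183385.02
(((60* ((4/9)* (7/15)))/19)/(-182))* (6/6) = -8/2223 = -0.00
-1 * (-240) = 240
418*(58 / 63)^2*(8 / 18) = 5624608 / 35721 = 157.46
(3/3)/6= 1/6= 0.17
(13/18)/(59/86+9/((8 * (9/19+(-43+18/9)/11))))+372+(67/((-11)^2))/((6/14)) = 32541352535/86681133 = 375.41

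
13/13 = 1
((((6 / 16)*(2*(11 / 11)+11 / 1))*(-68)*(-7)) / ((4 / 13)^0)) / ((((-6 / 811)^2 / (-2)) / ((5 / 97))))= -5087471935 / 1164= -4370680.36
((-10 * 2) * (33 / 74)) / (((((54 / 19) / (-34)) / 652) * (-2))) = -34783.12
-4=-4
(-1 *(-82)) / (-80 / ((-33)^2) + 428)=44649 / 233006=0.19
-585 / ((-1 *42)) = 195 / 14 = 13.93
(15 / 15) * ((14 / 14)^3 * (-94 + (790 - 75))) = 621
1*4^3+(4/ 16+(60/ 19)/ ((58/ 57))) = 7813/ 116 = 67.35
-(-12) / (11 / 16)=192 / 11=17.45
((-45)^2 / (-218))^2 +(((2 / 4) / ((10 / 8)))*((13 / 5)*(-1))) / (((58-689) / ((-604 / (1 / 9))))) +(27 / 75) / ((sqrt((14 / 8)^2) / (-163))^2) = 117571361593023 / 36734863900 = 3200.54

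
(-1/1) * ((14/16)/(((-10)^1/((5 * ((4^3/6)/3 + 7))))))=665/144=4.62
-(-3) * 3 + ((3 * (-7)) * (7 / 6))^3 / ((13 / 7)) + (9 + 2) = -7898.68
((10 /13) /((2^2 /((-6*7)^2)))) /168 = 105 /52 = 2.02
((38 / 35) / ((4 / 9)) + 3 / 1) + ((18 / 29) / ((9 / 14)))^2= 375301 / 58870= 6.38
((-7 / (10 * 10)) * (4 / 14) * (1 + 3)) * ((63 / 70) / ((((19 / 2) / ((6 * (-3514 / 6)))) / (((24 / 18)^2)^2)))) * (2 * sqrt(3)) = 3598336 * sqrt(3) / 21375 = 291.58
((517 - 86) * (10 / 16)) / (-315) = -431 / 504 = -0.86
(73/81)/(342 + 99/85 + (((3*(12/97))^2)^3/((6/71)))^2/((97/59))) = 417613309447739200807580752285/159015639789308449017943324008993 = 0.00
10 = 10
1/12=0.08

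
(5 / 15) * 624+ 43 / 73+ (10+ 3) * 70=81657 / 73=1118.59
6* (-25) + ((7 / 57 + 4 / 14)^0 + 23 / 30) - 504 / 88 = -50807 / 330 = -153.96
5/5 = 1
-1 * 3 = -3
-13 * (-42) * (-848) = -463008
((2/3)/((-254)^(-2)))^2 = 16649257024/9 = 1849917447.11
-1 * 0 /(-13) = 0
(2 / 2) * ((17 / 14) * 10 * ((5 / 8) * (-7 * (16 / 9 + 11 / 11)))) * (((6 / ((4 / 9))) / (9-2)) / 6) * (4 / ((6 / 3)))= -10625 / 112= -94.87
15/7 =2.14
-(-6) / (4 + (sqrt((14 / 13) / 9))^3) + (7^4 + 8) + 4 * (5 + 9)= 7899911434 / 3202883-7371 * sqrt(182) / 6405766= 2466.48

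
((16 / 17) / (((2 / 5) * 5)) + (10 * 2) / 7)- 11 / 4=275 / 476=0.58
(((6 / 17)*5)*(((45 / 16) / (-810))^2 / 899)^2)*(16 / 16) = 5 / 15753860863229952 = 0.00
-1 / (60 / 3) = -1 / 20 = -0.05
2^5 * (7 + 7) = 448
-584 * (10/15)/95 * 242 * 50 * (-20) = 56531200/57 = 991775.44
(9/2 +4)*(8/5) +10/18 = 637/45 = 14.16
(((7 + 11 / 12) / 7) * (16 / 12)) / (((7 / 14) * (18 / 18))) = 190 / 63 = 3.02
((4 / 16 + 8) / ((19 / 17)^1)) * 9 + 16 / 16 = 5125 / 76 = 67.43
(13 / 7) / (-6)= -13 / 42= -0.31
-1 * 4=-4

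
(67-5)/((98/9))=279/49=5.69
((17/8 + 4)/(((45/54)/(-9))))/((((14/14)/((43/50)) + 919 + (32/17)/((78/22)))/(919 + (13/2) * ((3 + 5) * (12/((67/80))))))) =-4205226858651/35172396380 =-119.56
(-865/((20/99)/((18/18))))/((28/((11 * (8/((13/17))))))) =-3202749/182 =-17597.52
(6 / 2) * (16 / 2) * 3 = 72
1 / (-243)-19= -4618 / 243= -19.00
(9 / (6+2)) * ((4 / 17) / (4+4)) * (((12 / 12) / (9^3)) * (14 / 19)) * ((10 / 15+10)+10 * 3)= 427 / 313956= 0.00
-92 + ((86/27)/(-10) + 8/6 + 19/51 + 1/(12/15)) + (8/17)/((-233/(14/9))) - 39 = -274566697/2138940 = -128.37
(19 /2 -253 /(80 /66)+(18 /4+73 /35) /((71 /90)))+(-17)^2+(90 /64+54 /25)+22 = 49178881 /397600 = 123.69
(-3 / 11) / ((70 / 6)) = -9 / 385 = -0.02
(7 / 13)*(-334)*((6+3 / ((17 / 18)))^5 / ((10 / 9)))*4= -299086390407168 / 7099285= -42129086.30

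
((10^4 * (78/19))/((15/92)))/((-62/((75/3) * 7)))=-418600000/589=-710696.10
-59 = -59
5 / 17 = 0.29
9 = 9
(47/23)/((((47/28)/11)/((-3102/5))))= -8307.97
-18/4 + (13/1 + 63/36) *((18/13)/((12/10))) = 651/52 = 12.52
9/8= 1.12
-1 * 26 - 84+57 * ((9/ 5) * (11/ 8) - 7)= -14717/ 40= -367.92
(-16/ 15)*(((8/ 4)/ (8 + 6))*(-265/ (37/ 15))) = 4240/ 259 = 16.37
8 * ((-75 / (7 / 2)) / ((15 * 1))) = -80 / 7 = -11.43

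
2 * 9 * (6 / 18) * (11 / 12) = 11 / 2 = 5.50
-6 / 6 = -1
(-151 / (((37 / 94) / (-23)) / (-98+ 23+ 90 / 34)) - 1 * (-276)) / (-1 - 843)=100343664 / 132719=756.06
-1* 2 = -2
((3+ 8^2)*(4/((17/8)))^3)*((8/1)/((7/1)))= 17563648/34391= 510.70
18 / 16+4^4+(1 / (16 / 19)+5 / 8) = 4143 / 16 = 258.94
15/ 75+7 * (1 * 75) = 2626/ 5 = 525.20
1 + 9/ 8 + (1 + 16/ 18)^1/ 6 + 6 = 8.44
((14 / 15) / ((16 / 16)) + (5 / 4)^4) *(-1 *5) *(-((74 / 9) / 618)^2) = 17740871 / 5939682048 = 0.00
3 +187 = 190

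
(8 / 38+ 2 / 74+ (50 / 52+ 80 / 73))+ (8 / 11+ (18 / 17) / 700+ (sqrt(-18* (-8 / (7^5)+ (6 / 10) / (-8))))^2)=918880335906061 / 209678231062300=4.38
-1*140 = -140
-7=-7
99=99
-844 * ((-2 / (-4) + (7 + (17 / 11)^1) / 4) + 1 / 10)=-127022 / 55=-2309.49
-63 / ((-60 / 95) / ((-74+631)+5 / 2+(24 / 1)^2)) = 906129 / 8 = 113266.12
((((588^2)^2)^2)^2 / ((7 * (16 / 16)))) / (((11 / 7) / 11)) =204191292055755966989529929302376496670703616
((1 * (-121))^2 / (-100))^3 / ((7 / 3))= -9415285130163 / 7000000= -1345040.73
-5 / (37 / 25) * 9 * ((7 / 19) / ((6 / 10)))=-13125 / 703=-18.67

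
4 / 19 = 0.21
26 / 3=8.67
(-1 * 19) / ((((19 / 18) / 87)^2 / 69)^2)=-28632891815454096 / 6859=-4174499462815.88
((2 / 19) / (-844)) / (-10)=0.00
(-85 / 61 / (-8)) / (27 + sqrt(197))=2295 / 259616 - 85 * sqrt(197) / 259616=0.00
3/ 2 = 1.50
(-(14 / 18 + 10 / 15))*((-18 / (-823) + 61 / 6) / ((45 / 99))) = -7194473 / 222210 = -32.38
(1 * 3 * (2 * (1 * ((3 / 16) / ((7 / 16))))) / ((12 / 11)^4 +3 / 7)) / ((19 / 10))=175692 / 239495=0.73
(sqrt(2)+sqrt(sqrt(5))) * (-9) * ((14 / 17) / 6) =-21 * 5^(1 / 4) / 17 - 21 * sqrt(2) / 17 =-3.59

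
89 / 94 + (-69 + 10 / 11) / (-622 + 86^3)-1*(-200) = 33007442670 / 164259689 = 200.95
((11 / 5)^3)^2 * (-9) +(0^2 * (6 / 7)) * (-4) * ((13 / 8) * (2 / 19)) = -15944049 / 15625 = -1020.42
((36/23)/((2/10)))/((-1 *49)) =-180/1127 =-0.16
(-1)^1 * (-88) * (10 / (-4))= -220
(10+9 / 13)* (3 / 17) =417 / 221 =1.89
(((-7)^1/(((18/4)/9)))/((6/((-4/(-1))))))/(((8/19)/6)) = -133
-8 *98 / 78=-392 / 39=-10.05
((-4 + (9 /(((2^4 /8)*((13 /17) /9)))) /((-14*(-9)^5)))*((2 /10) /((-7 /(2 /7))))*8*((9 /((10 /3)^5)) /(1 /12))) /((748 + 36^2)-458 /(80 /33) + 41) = 4245628 /117424978125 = 0.00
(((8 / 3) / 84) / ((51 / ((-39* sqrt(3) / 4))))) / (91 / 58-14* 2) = 377* sqrt(3) / 1641843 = 0.00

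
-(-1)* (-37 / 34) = -37 / 34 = -1.09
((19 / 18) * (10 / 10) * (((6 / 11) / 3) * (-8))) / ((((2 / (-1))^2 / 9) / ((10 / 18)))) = -1.92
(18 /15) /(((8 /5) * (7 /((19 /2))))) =57 /56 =1.02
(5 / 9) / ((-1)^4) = 0.56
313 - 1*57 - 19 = 237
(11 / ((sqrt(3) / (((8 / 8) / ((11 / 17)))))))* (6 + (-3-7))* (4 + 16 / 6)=-1360* sqrt(3) / 9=-261.73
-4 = -4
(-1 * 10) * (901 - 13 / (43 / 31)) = -383400 / 43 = -8916.28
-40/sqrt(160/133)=-36.47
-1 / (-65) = 0.02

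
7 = 7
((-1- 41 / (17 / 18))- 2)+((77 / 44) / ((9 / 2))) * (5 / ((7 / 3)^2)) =-10961 / 238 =-46.05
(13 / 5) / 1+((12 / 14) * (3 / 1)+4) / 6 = 388 / 105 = 3.70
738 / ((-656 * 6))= -3 / 16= -0.19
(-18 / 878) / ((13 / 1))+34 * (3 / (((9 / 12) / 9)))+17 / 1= 7082378 / 5707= 1241.00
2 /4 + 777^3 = 469097433.50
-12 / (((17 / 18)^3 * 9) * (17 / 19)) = -147744 / 83521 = -1.77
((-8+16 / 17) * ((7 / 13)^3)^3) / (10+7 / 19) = -92006223960 / 35514468400177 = -0.00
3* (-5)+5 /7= -100 /7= -14.29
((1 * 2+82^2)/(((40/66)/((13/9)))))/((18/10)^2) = 801515/162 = 4947.62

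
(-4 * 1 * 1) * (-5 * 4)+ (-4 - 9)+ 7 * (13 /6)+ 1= 499 /6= 83.17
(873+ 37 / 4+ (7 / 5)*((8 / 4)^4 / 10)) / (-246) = -29483 / 8200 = -3.60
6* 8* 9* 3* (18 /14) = 11664 /7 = 1666.29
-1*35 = -35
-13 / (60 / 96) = -104 / 5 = -20.80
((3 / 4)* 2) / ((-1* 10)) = -3 / 20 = -0.15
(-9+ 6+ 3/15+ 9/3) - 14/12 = -29/30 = -0.97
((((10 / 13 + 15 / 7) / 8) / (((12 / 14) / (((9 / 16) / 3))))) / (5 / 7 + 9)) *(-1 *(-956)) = 443345 / 56576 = 7.84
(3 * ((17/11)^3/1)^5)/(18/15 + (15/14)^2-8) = -8415523771438858431420/23137777610393290889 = -363.71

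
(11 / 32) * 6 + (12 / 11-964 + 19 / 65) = -10988741 / 11440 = -960.55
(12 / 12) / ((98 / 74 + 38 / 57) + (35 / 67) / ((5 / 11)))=7437 / 23354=0.32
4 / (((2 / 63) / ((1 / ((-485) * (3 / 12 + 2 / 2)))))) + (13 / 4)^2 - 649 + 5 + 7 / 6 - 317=-110519317 / 116400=-949.48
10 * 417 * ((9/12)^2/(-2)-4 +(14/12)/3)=-779095/48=-16231.15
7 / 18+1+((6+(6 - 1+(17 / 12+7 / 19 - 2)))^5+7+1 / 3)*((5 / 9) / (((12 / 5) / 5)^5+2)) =627193496173759920805225 / 15669198853248448512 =40027.16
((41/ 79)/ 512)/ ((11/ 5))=205/ 444928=0.00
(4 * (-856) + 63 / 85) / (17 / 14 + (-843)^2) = -4073678 / 845673755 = -0.00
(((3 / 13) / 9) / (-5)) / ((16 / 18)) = -3 / 520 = -0.01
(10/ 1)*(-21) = -210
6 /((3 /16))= 32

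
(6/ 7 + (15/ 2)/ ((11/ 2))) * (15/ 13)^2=38475/ 13013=2.96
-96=-96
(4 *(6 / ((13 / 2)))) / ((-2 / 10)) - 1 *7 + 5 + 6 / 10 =-1291 / 65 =-19.86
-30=-30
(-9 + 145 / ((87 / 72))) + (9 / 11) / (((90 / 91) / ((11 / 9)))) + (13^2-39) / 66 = 112841 / 990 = 113.98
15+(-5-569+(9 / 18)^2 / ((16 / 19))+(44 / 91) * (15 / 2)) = -3232767 / 5824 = -555.08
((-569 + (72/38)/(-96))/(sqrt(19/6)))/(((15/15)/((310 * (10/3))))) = -330420.20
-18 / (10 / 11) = -99 / 5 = -19.80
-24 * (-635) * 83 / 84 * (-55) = -5797550 / 7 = -828221.43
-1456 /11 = -132.36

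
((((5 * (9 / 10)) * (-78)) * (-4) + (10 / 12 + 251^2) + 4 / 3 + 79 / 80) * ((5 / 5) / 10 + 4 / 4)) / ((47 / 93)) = 140190.51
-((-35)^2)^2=-1500625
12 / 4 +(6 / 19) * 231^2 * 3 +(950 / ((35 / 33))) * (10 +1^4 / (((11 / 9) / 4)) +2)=1220475 / 19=64235.53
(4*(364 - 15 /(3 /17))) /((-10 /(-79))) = 44082 /5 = 8816.40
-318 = -318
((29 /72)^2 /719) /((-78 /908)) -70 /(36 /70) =-9893055707 /72682272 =-136.11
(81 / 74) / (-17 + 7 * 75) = 81 / 37592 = 0.00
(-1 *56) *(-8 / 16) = 28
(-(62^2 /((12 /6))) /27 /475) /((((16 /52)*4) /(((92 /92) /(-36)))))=12493 /3693600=0.00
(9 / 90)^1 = 1 / 10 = 0.10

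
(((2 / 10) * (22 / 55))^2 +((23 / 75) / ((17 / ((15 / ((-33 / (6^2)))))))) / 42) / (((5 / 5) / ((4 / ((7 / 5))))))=-2056 / 1145375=-0.00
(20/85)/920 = 1/3910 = 0.00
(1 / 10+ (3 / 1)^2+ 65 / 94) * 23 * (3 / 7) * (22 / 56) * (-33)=-57633147 / 46060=-1251.26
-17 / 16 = -1.06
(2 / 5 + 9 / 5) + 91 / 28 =109 / 20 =5.45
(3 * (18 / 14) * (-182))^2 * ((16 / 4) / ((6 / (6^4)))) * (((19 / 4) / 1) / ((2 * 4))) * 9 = 2275276068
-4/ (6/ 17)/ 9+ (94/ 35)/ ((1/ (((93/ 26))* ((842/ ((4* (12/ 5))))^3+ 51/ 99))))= 34497425630557/ 5322240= 6481749.34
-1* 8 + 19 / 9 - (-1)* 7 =10 / 9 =1.11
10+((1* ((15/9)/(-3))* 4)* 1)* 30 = -170/3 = -56.67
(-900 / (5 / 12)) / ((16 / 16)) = -2160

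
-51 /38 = -1.34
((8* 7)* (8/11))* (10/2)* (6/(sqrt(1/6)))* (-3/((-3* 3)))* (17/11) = 76160* sqrt(6)/121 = 1541.76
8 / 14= 4 / 7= 0.57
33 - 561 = -528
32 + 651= 683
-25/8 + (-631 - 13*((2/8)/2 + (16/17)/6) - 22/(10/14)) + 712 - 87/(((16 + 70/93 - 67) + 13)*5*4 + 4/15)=960876194/22075095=43.53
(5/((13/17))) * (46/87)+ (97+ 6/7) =101.31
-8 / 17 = -0.47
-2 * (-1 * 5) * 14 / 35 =4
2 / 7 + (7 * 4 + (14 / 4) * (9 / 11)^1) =4797 / 154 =31.15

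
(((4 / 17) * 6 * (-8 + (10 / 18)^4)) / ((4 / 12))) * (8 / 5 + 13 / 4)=-10061422 / 61965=-162.37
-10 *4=-40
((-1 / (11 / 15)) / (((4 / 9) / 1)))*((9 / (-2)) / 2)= 1215 / 176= 6.90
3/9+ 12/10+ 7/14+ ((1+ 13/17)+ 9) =6527/510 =12.80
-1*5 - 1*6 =-11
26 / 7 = 3.71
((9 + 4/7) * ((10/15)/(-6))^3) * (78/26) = -67/1701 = -0.04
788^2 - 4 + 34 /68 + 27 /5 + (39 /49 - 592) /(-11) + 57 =3347495321 /5390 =621056.65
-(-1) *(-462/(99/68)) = -952/3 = -317.33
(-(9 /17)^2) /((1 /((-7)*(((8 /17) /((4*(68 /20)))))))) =0.07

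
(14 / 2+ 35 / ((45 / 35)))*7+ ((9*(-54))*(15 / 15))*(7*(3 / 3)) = -28462 / 9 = -3162.44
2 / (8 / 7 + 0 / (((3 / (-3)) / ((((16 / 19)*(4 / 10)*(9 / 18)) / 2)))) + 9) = 14 / 71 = 0.20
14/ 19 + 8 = 8.74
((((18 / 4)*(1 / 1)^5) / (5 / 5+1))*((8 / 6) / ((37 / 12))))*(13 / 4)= 117 / 37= 3.16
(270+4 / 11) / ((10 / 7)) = 10409 / 55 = 189.25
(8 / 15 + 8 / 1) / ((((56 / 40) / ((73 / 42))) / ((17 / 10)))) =39712 / 2205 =18.01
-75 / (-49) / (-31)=-0.05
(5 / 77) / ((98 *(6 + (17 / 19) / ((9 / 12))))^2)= 3249 / 24862258960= 0.00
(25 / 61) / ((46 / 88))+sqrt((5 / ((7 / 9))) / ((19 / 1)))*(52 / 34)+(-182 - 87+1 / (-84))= -31611191 / 117852+78*sqrt(665) / 2261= -267.34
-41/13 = -3.15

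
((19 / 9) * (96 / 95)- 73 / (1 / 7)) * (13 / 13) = -7633 / 15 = -508.87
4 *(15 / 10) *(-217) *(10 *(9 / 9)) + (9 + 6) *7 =-12915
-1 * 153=-153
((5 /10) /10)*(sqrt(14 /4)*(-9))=-9*sqrt(14) /40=-0.84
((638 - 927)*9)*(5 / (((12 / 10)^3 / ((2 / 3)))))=-180625 / 36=-5017.36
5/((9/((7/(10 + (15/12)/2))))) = 56/153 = 0.37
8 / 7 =1.14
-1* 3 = -3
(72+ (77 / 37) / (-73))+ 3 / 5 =980078 / 13505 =72.57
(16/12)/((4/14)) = 14/3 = 4.67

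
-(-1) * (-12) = -12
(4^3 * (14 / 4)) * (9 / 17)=2016 / 17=118.59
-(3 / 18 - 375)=2249 / 6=374.83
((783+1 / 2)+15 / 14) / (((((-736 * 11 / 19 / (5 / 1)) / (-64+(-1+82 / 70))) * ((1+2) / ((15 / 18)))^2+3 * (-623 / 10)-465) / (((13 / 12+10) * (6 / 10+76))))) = -2120458055830 / 2020205871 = -1049.62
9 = 9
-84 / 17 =-4.94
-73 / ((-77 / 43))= 3139 / 77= 40.77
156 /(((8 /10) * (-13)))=-15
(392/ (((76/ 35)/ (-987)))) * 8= -27083280/ 19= -1425435.79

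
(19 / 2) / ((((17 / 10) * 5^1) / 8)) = 152 / 17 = 8.94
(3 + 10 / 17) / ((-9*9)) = -61 / 1377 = -0.04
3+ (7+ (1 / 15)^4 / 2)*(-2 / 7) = 354374 / 354375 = 1.00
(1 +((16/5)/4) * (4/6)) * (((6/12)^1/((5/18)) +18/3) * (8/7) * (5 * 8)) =19136/35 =546.74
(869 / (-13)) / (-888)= 869 / 11544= 0.08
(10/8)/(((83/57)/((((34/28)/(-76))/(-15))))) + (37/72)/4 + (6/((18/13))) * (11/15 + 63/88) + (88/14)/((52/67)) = 96431701/6646640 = 14.51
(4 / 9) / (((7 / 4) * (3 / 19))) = 1.61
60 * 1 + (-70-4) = -14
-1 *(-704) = 704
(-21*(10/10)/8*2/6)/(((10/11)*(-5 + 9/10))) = 77/328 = 0.23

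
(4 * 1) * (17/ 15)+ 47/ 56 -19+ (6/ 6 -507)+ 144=-315527/ 840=-375.63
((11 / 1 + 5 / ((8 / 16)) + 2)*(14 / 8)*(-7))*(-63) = 71001 / 4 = 17750.25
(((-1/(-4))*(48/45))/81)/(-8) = -1/2430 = -0.00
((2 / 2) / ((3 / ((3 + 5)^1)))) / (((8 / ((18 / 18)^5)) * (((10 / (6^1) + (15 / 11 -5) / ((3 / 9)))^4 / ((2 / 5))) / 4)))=0.00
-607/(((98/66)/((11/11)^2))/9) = -180279/49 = -3679.16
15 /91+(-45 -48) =-8448 /91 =-92.84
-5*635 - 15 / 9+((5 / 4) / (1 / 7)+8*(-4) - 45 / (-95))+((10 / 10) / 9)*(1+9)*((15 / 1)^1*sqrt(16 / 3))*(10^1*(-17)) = -9742.75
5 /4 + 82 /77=713 /308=2.31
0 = 0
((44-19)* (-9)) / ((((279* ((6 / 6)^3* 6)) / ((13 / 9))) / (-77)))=25025 / 1674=14.95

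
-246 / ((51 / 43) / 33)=-116358 / 17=-6844.59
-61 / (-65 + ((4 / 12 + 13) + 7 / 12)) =732 / 613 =1.19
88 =88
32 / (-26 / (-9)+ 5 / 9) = 288 / 31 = 9.29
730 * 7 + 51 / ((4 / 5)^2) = 83035 / 16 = 5189.69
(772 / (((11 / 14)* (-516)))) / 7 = -386 / 1419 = -0.27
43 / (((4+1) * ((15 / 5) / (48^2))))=33024 / 5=6604.80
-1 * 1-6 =-7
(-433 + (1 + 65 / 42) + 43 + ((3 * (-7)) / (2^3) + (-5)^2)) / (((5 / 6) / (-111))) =6807963 / 140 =48628.31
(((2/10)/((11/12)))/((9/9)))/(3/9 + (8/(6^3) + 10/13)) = 1053/5500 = 0.19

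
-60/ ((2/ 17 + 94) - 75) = -204/ 65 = -3.14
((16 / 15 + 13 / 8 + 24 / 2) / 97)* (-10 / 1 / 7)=-1763 / 8148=-0.22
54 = 54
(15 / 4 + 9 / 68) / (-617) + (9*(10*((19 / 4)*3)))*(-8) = -107617206 / 10489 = -10260.01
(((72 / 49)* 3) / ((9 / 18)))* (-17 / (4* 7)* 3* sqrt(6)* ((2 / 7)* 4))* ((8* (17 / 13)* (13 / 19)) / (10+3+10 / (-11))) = -65919744* sqrt(6) / 6067327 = -26.61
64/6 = 32/3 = 10.67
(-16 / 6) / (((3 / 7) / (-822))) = 15344 / 3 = 5114.67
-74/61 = -1.21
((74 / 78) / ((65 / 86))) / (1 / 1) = 3182 / 2535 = 1.26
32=32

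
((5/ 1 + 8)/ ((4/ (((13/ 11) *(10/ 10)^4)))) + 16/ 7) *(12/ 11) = 5661/ 847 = 6.68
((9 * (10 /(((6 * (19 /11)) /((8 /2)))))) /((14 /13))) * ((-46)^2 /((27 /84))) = 12103520 /57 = 212342.46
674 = 674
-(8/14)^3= -64/343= -0.19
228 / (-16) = -57 / 4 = -14.25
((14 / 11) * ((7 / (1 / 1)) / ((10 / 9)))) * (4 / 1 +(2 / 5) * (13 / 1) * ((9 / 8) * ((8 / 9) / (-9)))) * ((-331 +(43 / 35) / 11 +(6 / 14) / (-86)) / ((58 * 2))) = -536837973 / 6858500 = -78.27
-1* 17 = -17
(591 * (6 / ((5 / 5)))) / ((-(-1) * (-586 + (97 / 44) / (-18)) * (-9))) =312048 / 464209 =0.67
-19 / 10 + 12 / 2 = 41 / 10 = 4.10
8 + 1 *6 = 14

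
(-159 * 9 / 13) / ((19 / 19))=-110.08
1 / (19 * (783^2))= 1 / 11648691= 0.00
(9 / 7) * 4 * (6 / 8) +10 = 97 / 7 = 13.86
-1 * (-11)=11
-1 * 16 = -16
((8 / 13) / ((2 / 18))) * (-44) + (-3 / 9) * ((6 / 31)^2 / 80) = -60888999 / 249860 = -243.69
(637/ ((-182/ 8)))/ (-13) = 28/ 13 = 2.15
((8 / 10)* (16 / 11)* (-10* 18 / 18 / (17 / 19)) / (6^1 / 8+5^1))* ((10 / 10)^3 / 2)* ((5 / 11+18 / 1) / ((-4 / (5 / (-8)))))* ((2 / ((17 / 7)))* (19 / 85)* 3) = -24623088 / 13672879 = -1.80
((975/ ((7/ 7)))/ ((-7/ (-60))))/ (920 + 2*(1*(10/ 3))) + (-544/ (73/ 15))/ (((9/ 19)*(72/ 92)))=-560977835/ 1917783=-292.51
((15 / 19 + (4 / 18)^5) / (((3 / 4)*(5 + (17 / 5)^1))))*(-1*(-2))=17726860 / 70681653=0.25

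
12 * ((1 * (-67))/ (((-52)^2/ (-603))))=121203/ 676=179.29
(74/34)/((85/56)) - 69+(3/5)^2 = -485564/7225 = -67.21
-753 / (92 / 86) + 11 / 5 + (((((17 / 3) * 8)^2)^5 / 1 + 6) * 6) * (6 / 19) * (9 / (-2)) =-312563275985992187.25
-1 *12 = -12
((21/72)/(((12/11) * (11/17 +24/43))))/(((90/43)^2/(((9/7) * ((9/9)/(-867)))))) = -874577/11646115200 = -0.00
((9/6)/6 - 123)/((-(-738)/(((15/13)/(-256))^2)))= -12275/3632791552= -0.00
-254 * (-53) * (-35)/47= -471170/47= -10024.89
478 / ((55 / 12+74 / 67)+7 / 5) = 1921560 / 28493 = 67.44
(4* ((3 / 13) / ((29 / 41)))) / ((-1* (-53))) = 492 / 19981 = 0.02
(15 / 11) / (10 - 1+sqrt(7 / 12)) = 324 / 2123 - 6*sqrt(21) / 2123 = 0.14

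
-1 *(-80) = 80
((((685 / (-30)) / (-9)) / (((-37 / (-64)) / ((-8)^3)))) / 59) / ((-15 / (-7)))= -15712256 / 884115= -17.77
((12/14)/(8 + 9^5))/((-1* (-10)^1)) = 3/2066995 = 0.00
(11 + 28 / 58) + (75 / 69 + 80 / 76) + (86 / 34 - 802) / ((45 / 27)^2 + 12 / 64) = -23549214268 / 91993307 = -255.99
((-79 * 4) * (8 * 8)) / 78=-10112 / 39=-259.28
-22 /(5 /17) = -374 /5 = -74.80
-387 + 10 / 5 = -385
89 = 89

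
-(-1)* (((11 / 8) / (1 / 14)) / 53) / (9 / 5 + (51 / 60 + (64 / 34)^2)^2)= 643111700 / 37361797157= 0.02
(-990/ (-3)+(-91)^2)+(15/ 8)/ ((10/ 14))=68909/ 8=8613.62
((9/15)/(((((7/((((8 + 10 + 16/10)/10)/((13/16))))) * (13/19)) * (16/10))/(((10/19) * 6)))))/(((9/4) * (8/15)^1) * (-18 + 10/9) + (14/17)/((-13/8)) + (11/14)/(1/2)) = -179928/5792579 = -0.03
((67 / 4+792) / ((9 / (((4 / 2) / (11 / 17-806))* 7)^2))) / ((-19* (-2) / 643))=29456366905 / 64105670502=0.46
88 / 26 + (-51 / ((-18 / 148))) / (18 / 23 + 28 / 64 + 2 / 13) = 79105172 / 256347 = 308.59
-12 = -12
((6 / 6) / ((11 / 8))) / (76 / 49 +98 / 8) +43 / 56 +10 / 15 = 7434379 / 4998840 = 1.49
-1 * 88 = -88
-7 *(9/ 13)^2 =-567/ 169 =-3.36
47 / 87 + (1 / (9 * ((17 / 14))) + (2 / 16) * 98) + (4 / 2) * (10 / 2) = 406105 / 17748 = 22.88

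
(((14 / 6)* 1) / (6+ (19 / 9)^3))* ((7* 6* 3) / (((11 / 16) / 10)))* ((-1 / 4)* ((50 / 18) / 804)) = -1984500 / 8278721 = -0.24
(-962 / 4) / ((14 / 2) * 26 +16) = -481 / 396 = -1.21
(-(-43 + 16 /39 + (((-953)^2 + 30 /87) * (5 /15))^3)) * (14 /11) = -35312582912301435.56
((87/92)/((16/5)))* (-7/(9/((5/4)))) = -5075/17664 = -0.29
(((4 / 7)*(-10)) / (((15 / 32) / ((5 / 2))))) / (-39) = 640 / 819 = 0.78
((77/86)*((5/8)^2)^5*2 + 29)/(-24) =-1339708007653/1108101562368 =-1.21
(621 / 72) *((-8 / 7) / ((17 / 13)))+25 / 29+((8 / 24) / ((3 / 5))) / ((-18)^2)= -67161553 / 10063116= -6.67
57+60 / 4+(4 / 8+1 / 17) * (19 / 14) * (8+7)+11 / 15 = 84.11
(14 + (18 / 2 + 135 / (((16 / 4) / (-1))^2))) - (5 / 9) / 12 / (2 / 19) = 13391 / 432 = 31.00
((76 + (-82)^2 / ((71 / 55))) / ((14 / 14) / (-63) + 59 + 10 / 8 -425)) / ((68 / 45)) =-1063737360 / 110948647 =-9.59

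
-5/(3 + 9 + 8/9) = -45/116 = -0.39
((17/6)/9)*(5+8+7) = 170/27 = 6.30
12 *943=11316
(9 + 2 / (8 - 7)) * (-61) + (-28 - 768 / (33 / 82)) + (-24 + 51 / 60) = -578713 / 220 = -2630.51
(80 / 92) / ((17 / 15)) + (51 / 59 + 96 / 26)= 1596645 / 299897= 5.32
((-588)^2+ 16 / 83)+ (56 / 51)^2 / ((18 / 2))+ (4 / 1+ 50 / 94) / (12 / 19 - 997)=597705736887610291 / 1728750693879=345744.32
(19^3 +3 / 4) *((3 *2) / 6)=6859.75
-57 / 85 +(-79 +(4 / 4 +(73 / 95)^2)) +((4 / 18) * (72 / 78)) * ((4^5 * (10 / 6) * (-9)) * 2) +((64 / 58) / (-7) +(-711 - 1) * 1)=-2871379165638 / 404888575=-7091.78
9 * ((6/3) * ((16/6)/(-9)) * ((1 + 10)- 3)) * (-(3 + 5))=1024/3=341.33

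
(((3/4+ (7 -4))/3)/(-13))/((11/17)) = -85/572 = -0.15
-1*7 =-7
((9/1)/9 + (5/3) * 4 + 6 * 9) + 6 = 203/3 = 67.67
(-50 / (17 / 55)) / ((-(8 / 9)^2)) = 111375 / 544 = 204.73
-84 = -84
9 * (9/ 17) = 81/ 17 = 4.76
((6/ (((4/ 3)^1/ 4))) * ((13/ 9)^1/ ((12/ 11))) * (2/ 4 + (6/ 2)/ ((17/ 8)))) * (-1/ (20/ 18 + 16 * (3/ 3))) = -2535/ 952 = -2.66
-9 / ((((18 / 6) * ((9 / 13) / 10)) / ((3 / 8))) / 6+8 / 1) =-585 / 526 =-1.11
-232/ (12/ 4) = -232/ 3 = -77.33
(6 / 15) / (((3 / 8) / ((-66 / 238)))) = -176 / 595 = -0.30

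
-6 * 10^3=-6000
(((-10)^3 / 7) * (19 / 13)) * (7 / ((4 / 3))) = -14250 / 13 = -1096.15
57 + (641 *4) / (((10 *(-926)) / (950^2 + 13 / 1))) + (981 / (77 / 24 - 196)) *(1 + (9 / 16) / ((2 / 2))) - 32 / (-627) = -3356009580850579 / 13432227270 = -249847.59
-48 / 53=-0.91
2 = 2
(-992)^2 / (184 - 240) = -123008 / 7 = -17572.57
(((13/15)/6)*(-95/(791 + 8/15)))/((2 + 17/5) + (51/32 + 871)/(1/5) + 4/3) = -98800/24903106961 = -0.00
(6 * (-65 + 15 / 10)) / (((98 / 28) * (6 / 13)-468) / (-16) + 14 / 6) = -12.10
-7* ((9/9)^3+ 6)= -49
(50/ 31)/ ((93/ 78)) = 1300/ 961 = 1.35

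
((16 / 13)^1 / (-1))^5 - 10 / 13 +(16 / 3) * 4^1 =19760194 / 1113879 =17.74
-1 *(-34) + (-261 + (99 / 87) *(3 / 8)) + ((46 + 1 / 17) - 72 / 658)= -234373205 / 1297576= -180.62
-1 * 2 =-2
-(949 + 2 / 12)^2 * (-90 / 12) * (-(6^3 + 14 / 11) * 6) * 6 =-581361973125 / 11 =-52851088465.91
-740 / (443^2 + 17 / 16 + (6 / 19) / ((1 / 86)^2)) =-44992 / 12074007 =-0.00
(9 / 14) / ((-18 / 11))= -11 / 28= -0.39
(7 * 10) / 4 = 35 / 2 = 17.50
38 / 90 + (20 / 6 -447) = -19946 / 45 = -443.24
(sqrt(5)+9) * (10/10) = sqrt(5)+9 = 11.24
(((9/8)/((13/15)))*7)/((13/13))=9.09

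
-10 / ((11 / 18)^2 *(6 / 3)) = -1620 / 121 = -13.39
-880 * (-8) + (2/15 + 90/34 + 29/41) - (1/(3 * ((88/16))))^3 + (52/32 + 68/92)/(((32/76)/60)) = 340150342809643/46088483760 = 7380.38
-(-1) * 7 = 7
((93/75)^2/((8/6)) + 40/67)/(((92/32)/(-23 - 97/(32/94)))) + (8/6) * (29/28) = -30109044187/161805000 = -186.08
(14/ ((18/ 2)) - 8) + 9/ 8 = -383/ 72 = -5.32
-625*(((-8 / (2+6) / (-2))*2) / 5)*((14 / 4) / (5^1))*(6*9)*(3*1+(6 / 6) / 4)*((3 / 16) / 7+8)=-7888725 / 64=-123261.33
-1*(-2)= 2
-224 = -224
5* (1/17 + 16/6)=695/51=13.63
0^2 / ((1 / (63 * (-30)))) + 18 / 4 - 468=-927 / 2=-463.50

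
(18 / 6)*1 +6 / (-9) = 7 / 3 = 2.33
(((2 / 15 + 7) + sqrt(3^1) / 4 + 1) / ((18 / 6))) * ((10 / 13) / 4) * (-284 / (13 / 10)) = -173240 / 1521-1775 * sqrt(3) / 507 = -119.96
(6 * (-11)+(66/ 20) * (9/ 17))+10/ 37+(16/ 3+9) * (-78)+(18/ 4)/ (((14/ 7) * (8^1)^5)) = -487238570351/ 412221440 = -1181.98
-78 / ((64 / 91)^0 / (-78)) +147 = 6231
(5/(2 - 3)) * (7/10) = -7/2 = -3.50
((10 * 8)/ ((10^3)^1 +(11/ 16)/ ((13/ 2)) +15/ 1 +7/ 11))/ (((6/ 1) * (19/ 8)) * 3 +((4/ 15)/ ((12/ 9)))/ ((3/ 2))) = 5491200/ 2989849157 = 0.00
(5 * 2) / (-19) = -10 / 19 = -0.53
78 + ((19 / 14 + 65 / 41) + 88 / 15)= 747427 / 8610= 86.81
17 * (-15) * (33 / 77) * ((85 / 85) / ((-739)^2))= -765 / 3822847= -0.00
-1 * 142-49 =-191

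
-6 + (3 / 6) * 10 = -1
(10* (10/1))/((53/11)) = 1100/53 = 20.75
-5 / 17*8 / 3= -40 / 51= -0.78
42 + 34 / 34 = 43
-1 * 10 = -10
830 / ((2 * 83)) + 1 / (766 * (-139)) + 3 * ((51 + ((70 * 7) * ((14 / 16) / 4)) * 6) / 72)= 33.92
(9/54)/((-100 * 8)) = -1/4800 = -0.00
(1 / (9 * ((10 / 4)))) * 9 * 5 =2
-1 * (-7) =7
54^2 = 2916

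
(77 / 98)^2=121 / 196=0.62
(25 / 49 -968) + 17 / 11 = -520644 / 539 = -965.94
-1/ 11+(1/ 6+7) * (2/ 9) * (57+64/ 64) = 92.28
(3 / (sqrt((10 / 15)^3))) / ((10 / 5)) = 9 * sqrt(6) / 8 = 2.76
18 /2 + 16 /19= 187 /19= 9.84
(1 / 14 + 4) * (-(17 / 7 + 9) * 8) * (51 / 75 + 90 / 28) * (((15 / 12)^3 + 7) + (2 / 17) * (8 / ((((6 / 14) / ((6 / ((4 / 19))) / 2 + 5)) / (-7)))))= 4851362701 / 11662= 415997.49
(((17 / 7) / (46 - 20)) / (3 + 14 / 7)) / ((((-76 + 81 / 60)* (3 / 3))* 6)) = -17 / 407589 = -0.00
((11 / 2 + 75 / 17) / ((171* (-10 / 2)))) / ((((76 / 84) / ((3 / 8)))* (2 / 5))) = -2359 / 196384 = -0.01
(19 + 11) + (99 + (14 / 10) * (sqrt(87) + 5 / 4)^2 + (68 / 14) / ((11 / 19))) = 294.02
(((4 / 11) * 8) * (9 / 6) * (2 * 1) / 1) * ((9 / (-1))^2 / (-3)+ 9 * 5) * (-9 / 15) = -5184 / 55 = -94.25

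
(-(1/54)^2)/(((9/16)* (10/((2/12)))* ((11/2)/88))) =-16/98415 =-0.00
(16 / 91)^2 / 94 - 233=-90685103 / 389207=-233.00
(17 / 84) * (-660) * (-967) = 904145 / 7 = 129163.57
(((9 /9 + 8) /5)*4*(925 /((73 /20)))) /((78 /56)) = 1243200 /949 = 1310.01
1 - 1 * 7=-6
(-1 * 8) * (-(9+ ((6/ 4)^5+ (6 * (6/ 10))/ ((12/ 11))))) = 3183/ 20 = 159.15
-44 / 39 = -1.13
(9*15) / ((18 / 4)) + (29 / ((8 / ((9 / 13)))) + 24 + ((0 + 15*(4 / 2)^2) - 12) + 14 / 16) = 1370 / 13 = 105.38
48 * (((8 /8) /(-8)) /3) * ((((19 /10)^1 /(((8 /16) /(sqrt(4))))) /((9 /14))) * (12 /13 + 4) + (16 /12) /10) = -68252 /585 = -116.67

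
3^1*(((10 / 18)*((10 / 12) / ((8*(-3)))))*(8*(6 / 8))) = -25 / 72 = -0.35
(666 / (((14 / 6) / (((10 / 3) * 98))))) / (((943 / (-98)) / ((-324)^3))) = 310787377044480 / 943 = 329573040344.09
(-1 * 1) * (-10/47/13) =10/611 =0.02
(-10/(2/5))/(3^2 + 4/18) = -225/83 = -2.71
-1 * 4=-4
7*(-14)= -98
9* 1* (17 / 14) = 153 / 14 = 10.93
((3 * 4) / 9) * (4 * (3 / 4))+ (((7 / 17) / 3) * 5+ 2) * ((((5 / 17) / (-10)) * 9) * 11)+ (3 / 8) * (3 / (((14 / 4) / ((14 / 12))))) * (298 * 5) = 554.93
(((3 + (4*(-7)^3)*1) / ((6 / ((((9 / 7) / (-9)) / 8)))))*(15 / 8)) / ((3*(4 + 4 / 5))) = 34225 / 64512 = 0.53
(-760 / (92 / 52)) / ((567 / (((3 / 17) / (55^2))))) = -1976 / 44708895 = -0.00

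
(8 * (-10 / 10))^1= -8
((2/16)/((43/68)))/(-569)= -17/48934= -0.00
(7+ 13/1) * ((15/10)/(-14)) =-15/7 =-2.14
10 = 10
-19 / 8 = -2.38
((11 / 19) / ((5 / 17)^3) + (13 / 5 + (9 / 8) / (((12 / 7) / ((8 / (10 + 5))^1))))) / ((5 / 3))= 732591 / 47500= 15.42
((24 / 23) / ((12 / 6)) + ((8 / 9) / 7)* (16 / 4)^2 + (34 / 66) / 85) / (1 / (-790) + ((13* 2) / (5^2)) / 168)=322293140 / 620103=519.74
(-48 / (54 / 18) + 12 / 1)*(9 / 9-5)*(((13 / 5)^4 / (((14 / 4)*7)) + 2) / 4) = 473488 / 30625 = 15.46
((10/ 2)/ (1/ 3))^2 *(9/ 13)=2025/ 13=155.77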